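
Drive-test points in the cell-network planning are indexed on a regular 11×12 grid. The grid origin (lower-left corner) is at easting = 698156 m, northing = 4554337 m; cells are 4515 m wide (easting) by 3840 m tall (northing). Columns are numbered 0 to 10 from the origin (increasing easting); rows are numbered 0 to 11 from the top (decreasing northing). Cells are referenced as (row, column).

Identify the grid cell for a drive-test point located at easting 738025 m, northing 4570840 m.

Column index: ⌊(738025 − 698156) / 4515⌋ = ⌊8.830⌋ = 8
Row offset from origin: ⌊(4570840 − 4554337) / 3840⌋ = ⌊4.298⌋ = 4 → row 7 (counted from top)

(7, 8)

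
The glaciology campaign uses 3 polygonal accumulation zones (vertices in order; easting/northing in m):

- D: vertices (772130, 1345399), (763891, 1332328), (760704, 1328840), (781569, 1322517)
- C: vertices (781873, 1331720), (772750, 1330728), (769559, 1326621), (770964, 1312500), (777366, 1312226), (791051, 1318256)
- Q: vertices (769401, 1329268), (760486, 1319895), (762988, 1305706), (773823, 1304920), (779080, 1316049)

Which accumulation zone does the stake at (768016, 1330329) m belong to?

Cast a ray rightward from (768016, 1330329). For each polygon, the edges (by vertex number in listed order) whose endpoints lie on opposite sides of northing = 1330329, where each meets that height, and whether that is right or left of the point:
D: 2–3 at easting≈762064.5 (left), 4–1 at easting≈778346.5 (right) → 1 crossing.
C: 2–3 at easting≈772440.0 (right), 6–1 at easting≈782821.2 (right) → 2 crossings.
Q: no edge straddles that height → 0 crossings.
Only D has an odd count, so the point is inside D.

D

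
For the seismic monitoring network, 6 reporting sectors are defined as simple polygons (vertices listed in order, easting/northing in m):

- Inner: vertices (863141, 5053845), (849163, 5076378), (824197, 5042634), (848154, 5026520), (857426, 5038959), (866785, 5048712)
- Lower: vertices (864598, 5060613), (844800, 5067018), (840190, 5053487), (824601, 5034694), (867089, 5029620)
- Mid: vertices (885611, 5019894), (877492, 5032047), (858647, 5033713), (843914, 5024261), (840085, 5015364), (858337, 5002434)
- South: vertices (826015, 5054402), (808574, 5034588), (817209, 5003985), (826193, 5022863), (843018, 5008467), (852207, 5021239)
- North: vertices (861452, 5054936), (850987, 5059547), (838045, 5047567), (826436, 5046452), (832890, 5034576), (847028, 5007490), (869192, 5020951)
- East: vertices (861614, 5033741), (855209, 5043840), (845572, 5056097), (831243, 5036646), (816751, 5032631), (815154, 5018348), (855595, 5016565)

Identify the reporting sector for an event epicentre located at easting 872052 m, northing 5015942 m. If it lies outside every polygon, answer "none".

Cast a ray rightward from (872052, 5015942). For each polygon, the edges (by vertex number in listed order) whose endpoints lie on opposite sides of northing = 5015942, where each meets that height, and whether that is right or left of the point:
Inner: no edge straddles that height → 0 crossings.
Lower: no edge straddles that height → 0 crossings.
Mid: 4–5 at easting≈840333.8 (left), 6–1 at easting≈879437.6 (right) → 1 crossing.
South: 2–3 at easting≈813835.2 (left), 3–4 at easting≈822899.3 (left), 4–5 at easting≈834281.8 (left), 5–6 at easting≈848396.0 (left) → 0 crossings.
North: 5–6 at easting≈842616.3 (left), 6–7 at easting≈860944.5 (left) → 0 crossings.
East: no edge straddles that height → 0 crossings.
Only Mid has an odd count, so the point is inside Mid.

Mid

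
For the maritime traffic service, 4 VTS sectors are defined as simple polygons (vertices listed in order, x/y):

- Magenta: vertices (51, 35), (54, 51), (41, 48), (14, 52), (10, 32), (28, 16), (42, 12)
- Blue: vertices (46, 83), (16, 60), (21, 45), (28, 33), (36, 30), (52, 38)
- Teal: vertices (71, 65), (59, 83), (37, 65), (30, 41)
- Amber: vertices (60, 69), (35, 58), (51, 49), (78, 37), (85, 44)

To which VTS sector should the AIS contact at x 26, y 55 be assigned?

Blue

Cast a ray rightward from (26, 55). For each polygon, the edges (by vertex number in listed order) whose endpoints lie on opposite sides of y = 55, where each meets that height, and whether that is right or left of the point:
Magenta: no edge straddles that height → 0 crossings.
Blue: 2–3 at x≈17.7 (left), 6–1 at x≈49.7 (right) → 1 crossing.
Teal: 3–4 at x≈34.1 (right), 4–1 at x≈53.9 (right) → 2 crossings.
Amber: 2–3 at x≈40.3 (right), 5–1 at x≈74.0 (right) → 2 crossings.
Only Blue has an odd count, so the point is inside Blue.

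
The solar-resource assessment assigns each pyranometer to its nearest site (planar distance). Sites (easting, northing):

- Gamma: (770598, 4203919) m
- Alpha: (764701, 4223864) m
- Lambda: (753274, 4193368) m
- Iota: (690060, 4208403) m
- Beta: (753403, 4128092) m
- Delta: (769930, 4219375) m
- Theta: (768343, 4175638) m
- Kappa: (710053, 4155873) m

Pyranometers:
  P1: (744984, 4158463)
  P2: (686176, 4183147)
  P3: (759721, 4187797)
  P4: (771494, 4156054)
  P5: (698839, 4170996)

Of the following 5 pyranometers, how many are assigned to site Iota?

1

P1 → Theta
P2 → Iota
P3 → Lambda
P4 → Theta
P5 → Kappa
1 of the 5 goes to Iota.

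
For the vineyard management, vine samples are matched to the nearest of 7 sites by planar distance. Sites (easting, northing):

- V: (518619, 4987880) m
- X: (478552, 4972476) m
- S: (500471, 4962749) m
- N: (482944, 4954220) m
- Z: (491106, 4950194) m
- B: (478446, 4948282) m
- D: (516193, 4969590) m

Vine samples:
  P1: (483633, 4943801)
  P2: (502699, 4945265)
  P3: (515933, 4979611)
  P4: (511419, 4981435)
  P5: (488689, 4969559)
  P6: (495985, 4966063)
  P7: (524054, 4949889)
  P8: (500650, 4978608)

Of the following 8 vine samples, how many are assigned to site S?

P1 → B
P2 → Z
P3 → V
P4 → V
P5 → X
P6 → S
P7 → D
P8 → S
2 of the 8 go to S.

2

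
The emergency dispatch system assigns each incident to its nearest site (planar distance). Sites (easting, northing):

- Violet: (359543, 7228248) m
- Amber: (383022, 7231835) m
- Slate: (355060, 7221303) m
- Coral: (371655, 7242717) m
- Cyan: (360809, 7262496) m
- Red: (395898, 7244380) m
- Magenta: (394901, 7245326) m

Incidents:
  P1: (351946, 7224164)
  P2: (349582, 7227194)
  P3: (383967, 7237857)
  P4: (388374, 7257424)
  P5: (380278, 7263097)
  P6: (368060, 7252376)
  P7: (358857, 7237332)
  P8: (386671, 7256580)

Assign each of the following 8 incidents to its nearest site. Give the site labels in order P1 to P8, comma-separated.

P1 → Slate (d²=17882317.00)
P2 → Slate (d²=64712365.00)
P3 → Amber (d²=37157509.00)
P4 → Magenta (d²=188963333.00)
P5 → Cyan (d²=379403162.00)
P6 → Coral (d²=106220306.00)
P7 → Violet (d²=82989652.00)
P8 → Magenta (d²=194385416.00)

Slate, Slate, Amber, Magenta, Cyan, Coral, Violet, Magenta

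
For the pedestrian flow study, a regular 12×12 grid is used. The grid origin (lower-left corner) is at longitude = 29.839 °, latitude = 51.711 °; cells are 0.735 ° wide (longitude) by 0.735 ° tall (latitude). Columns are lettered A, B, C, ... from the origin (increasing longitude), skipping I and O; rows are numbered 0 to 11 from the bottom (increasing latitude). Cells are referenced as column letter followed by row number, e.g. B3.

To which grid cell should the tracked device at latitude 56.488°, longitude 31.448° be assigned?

C6

Column index: ⌊(31.448 − 29.839) / 0.735⌋ = ⌊2.189⌋ = 2 → column C
Row offset from origin: ⌊(56.488 − 51.711) / 0.735⌋ = ⌊6.499⌋ = 6 → row 6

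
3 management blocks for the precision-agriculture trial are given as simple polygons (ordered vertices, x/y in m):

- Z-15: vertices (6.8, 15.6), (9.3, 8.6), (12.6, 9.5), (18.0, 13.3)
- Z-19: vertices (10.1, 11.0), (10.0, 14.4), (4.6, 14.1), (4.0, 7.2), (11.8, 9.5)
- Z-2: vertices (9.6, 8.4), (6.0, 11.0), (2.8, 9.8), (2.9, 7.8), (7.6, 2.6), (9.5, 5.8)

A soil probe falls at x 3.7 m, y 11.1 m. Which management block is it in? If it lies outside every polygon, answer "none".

Cast a ray rightward from (3.7, 11.1). For each polygon, the edges (by vertex number in listed order) whose endpoints lie on opposite sides of y = 11.1, where each meets that height, and whether that is right or left of the point:
Z-15: 1–2 at x≈8.41 (right), 3–4 at x≈14.87 (right) → 2 crossings.
Z-19: 1–2 at x≈10.10 (right), 3–4 at x≈4.34 (right) → 2 crossings.
Z-2: no edge straddles that height → 0 crossings.
All counts are even, so the point lies outside every listed polygon.

none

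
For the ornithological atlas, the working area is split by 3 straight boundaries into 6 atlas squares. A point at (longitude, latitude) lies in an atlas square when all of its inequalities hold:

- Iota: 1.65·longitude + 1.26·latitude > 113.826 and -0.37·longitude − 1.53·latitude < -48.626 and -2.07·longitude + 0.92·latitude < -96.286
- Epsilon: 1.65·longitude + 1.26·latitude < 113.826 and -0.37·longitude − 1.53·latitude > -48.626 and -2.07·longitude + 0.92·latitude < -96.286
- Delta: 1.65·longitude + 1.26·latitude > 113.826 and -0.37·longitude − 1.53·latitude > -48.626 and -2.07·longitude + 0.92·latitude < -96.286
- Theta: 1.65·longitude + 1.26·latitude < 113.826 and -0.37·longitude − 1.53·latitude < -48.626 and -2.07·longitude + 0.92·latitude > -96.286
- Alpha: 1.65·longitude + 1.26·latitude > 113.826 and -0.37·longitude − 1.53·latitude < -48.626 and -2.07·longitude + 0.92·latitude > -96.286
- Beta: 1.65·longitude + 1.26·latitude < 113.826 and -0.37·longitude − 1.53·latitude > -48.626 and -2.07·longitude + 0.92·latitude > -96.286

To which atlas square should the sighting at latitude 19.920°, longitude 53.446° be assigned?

1.65·53.446 + 1.26·19.920 = 113.285, which is < 113.826
-0.37·53.446 − 1.53·19.920 = -50.253, which is < -48.626
-2.07·53.446 + 0.92·19.920 = -92.307, which is > -96.286
This sign pattern matches Theta.

Theta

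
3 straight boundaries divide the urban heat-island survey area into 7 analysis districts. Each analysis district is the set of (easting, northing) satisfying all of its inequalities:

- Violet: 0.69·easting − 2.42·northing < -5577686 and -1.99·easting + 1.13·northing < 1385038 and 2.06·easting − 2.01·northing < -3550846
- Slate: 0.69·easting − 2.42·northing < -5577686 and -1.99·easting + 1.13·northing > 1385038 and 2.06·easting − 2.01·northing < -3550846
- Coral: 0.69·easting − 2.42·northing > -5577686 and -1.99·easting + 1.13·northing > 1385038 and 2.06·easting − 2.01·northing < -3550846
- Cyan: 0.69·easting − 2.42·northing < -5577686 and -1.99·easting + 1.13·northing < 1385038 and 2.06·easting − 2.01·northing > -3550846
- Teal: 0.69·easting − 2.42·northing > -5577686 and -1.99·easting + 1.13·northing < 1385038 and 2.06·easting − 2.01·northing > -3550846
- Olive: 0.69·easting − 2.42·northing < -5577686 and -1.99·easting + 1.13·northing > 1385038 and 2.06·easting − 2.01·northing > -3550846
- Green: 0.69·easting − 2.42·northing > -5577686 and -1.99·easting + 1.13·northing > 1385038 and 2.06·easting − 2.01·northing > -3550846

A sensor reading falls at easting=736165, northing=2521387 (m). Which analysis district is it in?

0.69·736165 − 2.42·2521387 = -5593802.690, which is < -5577686
-1.99·736165 + 1.13·2521387 = 1384198.960, which is < 1385038
2.06·736165 − 2.01·2521387 = -3551487.970, which is < -3550846
This sign pattern matches Violet.

Violet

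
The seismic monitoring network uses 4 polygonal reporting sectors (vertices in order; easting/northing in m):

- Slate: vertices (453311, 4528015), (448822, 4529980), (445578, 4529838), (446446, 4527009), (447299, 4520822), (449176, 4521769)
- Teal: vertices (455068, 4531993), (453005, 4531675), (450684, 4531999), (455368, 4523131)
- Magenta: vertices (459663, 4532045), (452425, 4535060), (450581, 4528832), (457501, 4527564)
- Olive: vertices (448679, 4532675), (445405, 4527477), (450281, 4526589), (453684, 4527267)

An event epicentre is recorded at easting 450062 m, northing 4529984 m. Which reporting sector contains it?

Cast a ray rightward from (450062, 4529984). For each polygon, the edges (by vertex number in listed order) whose endpoints lie on opposite sides of northing = 4529984, where each meets that height, and whether that is right or left of the point:
Slate: no edge straddles that height → 0 crossings.
Teal: 3–4 at easting≈451748.3 (right), 4–1 at easting≈455136.0 (right) → 2 crossings.
Magenta: 2–3 at easting≈450922.1 (right), 4–1 at easting≈458668.6 (right) → 2 crossings.
Olive: 1–2 at easting≈446984.1 (left), 4–1 at easting≈451169.5 (right) → 1 crossing.
Only Olive has an odd count, so the point is inside Olive.

Olive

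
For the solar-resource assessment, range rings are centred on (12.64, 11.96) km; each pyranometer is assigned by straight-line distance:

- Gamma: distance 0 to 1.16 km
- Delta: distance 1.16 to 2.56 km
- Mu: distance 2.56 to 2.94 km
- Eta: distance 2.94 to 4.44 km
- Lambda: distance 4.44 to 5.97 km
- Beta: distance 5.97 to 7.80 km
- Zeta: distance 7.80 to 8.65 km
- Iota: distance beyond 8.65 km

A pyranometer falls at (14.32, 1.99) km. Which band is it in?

Distance = √((14.32−12.64)² + (1.99−11.96)²) = √(2.822 + 99.401) = 10.111 km.
8.65 ≤ 10.111 < ∞ → Iota.

Iota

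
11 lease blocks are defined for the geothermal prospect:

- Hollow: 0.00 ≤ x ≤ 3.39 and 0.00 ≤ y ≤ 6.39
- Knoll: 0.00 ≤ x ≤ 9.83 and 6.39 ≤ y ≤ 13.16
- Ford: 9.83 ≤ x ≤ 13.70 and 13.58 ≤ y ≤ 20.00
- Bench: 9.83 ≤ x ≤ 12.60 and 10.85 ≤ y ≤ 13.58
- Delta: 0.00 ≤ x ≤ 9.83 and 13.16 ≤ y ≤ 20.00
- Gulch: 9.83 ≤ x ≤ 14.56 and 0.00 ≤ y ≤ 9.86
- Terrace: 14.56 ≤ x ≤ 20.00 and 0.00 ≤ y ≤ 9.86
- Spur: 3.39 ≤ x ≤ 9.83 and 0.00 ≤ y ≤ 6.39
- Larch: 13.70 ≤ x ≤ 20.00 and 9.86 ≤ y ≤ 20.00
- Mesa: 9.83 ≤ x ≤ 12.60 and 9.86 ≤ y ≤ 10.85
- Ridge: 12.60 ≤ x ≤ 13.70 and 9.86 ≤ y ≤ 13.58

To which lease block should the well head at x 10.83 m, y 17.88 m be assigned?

The point has x = 10.83 and y = 17.88.
Only Ford satisfies 9.83 ≤ x ≤ 13.70 and 13.58 ≤ y ≤ 20.00.

Ford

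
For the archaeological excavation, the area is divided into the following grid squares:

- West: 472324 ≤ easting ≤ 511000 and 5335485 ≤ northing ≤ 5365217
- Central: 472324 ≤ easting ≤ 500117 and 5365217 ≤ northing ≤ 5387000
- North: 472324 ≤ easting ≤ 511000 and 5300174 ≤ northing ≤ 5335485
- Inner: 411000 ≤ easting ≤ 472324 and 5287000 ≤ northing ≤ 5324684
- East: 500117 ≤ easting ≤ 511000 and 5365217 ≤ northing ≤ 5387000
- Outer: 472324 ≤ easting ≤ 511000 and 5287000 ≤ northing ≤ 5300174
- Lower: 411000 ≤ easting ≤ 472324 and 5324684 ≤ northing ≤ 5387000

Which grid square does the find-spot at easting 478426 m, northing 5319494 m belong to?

North

The point has easting = 478426 and northing = 5319494.
Only North satisfies 472324 ≤ easting ≤ 511000 and 5300174 ≤ northing ≤ 5335485.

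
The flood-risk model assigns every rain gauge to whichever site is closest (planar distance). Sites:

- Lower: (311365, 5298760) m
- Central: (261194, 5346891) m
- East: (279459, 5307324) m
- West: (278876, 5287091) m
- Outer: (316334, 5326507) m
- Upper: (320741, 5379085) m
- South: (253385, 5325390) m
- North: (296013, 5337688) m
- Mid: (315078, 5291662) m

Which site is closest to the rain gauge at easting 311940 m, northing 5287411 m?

Squared distances to each site:
Lower: 129130426.000; Central: 6113026916.000; East: 1451542930.000; West: 1093330496.000; Outer: 1547804452.000; Upper: 8481579877.000; South: 4871092466.000; North: 2781446058.000; Mid: 27918045.000.
Minimum at Mid.

Mid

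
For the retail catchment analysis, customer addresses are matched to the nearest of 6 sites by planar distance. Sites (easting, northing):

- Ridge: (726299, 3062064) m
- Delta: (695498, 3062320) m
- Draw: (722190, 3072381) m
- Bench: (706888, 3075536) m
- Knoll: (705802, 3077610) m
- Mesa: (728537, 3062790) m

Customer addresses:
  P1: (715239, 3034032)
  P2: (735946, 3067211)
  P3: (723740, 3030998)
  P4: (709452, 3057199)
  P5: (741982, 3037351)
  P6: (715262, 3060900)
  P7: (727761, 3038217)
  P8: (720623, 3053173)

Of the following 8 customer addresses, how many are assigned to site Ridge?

5

P1 → Ridge
P2 → Mesa
P3 → Ridge
P4 → Delta
P5 → Mesa
P6 → Ridge
P7 → Ridge
P8 → Ridge
5 of the 8 go to Ridge.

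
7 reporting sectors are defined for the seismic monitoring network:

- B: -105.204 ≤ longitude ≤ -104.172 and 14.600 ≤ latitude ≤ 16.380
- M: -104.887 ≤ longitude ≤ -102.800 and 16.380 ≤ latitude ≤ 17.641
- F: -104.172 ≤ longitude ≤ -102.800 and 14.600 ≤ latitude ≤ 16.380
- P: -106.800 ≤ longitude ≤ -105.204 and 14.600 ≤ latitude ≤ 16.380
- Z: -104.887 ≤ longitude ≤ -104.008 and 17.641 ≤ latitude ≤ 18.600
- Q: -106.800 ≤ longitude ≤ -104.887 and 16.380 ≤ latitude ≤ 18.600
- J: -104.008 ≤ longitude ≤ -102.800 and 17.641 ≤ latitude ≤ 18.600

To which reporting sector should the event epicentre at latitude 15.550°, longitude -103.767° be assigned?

The point has longitude = -103.767 and latitude = 15.550.
Only F satisfies -104.172 ≤ longitude ≤ -102.800 and 14.600 ≤ latitude ≤ 16.380.

F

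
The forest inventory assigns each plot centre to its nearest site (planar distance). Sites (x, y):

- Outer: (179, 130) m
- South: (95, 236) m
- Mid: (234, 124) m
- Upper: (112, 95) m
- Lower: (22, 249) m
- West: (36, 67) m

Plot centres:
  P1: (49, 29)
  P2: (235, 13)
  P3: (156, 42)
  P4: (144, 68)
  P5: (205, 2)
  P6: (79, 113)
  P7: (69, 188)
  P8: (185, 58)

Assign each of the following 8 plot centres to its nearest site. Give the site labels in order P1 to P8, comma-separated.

P1 → West (d²=1613.00)
P2 → Mid (d²=12322.00)
P3 → Upper (d²=4745.00)
P4 → Upper (d²=1753.00)
P5 → Mid (d²=15725.00)
P6 → Upper (d²=1413.00)
P7 → South (d²=2980.00)
P8 → Outer (d²=5220.00)

West, Mid, Upper, Upper, Mid, Upper, South, Outer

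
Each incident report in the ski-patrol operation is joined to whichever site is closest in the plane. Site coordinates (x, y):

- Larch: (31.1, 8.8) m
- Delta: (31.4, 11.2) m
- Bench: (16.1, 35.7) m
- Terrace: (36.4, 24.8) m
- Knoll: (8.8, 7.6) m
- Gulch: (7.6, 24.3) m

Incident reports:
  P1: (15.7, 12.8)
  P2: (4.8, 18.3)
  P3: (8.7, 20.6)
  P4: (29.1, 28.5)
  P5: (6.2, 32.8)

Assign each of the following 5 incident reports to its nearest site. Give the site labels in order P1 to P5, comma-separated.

P1 → Knoll (d²=74.65)
P2 → Gulch (d²=43.84)
P3 → Gulch (d²=14.90)
P4 → Terrace (d²=66.98)
P5 → Gulch (d²=74.21)

Knoll, Gulch, Gulch, Terrace, Gulch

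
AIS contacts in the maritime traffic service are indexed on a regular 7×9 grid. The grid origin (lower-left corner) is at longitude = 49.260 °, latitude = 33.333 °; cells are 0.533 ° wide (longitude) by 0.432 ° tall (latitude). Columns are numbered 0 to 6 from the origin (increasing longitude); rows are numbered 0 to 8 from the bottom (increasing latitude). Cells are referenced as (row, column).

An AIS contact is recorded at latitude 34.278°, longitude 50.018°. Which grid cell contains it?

Column index: ⌊(50.018 − 49.260) / 0.533⌋ = ⌊1.422⌋ = 1
Row offset from origin: ⌊(34.278 − 33.333) / 0.432⌋ = ⌊2.188⌋ = 2 → row 2

(2, 1)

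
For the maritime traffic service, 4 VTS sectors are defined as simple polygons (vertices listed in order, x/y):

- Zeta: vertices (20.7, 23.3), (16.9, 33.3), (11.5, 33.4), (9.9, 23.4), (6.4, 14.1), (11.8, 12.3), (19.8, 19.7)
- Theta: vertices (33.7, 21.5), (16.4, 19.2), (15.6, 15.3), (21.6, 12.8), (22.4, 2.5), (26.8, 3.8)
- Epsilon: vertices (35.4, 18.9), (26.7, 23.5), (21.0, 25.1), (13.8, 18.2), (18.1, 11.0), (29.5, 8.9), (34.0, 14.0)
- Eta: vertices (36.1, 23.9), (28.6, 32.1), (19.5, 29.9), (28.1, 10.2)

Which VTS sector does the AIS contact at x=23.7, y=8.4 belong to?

Theta

Cast a ray rightward from (23.7, 8.4). For each polygon, the edges (by vertex number in listed order) whose endpoints lie on opposite sides of y = 8.4, where each meets that height, and whether that is right or left of the point:
Zeta: no edge straddles that height → 0 crossings.
Theta: 4–5 at x≈21.94 (left), 6–1 at x≈28.59 (right) → 1 crossing.
Epsilon: no edge straddles that height → 0 crossings.
Eta: no edge straddles that height → 0 crossings.
Only Theta has an odd count, so the point is inside Theta.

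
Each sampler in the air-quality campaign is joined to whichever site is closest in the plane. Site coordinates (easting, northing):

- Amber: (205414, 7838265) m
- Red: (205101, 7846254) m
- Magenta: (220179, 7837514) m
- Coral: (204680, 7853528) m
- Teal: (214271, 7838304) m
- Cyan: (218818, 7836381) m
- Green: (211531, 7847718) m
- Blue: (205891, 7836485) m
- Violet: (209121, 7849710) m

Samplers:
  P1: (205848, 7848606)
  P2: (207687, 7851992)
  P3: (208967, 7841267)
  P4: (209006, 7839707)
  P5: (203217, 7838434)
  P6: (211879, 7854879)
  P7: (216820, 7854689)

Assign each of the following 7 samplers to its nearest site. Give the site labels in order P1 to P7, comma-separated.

P1 → Red (d²=6089913.00)
P2 → Violet (d²=7263880.00)
P3 → Amber (d²=21635813.00)
P4 → Amber (d²=14981828.00)
P5 → Amber (d²=4855370.00)
P6 → Violet (d²=34325125.00)
P7 → Green (d²=76568362.00)

Red, Violet, Amber, Amber, Amber, Violet, Green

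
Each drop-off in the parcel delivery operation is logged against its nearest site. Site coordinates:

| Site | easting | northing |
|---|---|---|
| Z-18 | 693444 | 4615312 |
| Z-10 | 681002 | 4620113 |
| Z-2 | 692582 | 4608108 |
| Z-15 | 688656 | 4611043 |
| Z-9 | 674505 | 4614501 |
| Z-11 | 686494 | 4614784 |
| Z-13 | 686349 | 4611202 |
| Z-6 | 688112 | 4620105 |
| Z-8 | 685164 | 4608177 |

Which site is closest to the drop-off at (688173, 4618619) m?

Z-6

Squared distances to each site:
Z-18: 38719690.000; Z-10: 53655277.000; Z-2: 129920402.000; Z-15: 57629065.000; Z-9: 203772148.000; Z-11: 17526266.000; Z-13: 58338865.000; Z-6: 2211917.000; Z-8: 118089445.000.
Minimum at Z-6.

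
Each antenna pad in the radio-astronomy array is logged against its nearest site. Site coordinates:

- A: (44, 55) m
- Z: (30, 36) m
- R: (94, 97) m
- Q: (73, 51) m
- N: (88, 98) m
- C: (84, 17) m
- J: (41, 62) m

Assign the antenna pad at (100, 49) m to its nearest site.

Q

Squared distances to each site:
A: 3172.000; Z: 5069.000; R: 2340.000; Q: 733.000; N: 2545.000; C: 1280.000; J: 3650.000.
Minimum at Q.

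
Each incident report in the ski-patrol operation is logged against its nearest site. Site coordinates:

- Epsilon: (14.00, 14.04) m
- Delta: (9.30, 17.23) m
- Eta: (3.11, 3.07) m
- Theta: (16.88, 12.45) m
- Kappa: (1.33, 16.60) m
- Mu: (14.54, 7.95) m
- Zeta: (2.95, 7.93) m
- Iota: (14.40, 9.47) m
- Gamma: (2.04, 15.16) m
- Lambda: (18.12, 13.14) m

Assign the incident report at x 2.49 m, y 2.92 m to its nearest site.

Eta

Squared distances to each site:
Epsilon: 256.135; Delta: 251.152; Eta: 0.407; Theta: 297.893; Kappa: 188.488; Mu: 170.503; Zeta: 25.312; Iota: 184.751; Gamma: 150.020; Lambda: 348.745.
Minimum at Eta.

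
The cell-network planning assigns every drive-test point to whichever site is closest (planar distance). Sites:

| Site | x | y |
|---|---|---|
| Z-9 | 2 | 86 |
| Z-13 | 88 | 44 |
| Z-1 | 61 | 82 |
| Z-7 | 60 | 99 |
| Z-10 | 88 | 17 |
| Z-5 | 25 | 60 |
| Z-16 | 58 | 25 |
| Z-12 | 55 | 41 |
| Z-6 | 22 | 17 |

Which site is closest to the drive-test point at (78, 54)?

Squared distances to each site:
Z-9: 6800.000; Z-13: 200.000; Z-1: 1073.000; Z-7: 2349.000; Z-10: 1469.000; Z-5: 2845.000; Z-16: 1241.000; Z-12: 698.000; Z-6: 4505.000.
Minimum at Z-13.

Z-13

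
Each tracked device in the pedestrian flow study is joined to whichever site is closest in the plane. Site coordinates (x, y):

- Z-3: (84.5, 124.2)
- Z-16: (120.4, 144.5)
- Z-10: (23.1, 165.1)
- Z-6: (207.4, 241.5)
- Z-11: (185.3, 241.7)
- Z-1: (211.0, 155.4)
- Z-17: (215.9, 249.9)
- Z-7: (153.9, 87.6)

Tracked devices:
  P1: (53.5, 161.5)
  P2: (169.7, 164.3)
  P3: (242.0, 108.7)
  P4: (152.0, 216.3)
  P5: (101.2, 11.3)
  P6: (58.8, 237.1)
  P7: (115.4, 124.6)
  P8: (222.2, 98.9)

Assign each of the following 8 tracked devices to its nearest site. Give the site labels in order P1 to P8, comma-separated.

Z-10, Z-1, Z-1, Z-11, Z-7, Z-10, Z-16, Z-1

P1 → Z-10 (d²=937.12)
P2 → Z-1 (d²=1784.90)
P3 → Z-1 (d²=3141.89)
P4 → Z-11 (d²=1754.05)
P5 → Z-7 (d²=8598.98)
P6 → Z-10 (d²=6458.49)
P7 → Z-16 (d²=421.01)
P8 → Z-1 (d²=3317.69)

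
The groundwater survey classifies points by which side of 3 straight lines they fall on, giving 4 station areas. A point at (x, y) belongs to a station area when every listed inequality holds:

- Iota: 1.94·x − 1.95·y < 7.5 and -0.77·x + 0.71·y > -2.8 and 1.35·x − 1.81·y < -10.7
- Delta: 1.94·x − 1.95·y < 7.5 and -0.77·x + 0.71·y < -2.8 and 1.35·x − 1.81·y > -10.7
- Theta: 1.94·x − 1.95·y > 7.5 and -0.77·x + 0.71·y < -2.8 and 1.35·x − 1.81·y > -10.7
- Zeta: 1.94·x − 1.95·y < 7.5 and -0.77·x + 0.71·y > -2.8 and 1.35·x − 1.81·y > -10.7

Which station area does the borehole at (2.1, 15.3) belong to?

1.94·2.1 − 1.95·15.3 = -25.761, which is < 7.5
-0.77·2.1 + 0.71·15.3 = 9.246, which is > -2.8
1.35·2.1 − 1.81·15.3 = -24.858, which is < -10.7
This sign pattern matches Iota.

Iota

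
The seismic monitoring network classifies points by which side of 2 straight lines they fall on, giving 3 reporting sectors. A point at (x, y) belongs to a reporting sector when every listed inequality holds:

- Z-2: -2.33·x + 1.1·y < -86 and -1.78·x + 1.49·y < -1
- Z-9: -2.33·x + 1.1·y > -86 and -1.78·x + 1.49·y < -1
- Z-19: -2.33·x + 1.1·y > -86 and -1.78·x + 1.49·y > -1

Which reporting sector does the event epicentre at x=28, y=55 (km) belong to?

-2.33·28 + 1.1·55 = -4.740, which is > -86
-1.78·28 + 1.49·55 = 32.110, which is > -1
This sign pattern matches Z-19.

Z-19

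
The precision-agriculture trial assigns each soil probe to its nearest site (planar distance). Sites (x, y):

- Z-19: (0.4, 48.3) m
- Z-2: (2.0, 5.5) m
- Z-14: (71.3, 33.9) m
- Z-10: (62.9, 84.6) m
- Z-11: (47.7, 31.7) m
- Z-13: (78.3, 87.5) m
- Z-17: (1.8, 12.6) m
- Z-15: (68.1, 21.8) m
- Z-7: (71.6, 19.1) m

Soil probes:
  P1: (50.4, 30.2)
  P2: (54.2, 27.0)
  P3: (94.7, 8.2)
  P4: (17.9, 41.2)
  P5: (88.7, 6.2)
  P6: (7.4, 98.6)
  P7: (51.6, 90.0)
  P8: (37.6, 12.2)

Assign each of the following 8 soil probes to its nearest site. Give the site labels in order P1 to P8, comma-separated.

Z-11, Z-11, Z-7, Z-19, Z-7, Z-19, Z-10, Z-11

P1 → Z-11 (d²=9.54)
P2 → Z-11 (d²=64.34)
P3 → Z-7 (d²=652.42)
P4 → Z-19 (d²=356.66)
P5 → Z-7 (d²=458.82)
P6 → Z-19 (d²=2579.09)
P7 → Z-10 (d²=156.85)
P8 → Z-11 (d²=482.26)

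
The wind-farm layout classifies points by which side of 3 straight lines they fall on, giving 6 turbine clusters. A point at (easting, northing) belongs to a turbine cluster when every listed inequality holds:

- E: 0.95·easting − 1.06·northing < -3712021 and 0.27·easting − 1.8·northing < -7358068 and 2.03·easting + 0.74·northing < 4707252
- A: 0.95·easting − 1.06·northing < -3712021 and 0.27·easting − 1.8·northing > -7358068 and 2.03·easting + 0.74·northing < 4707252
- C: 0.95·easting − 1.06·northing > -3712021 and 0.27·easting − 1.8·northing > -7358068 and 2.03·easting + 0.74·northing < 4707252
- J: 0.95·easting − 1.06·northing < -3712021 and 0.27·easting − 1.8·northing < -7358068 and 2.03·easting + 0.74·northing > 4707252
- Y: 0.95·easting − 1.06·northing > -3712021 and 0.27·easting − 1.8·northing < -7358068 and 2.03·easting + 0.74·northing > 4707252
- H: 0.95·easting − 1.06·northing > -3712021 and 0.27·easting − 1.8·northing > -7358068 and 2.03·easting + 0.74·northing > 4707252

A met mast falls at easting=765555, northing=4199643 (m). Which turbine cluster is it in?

A

0.95·765555 − 1.06·4199643 = -3724344.330, which is < -3712021
0.27·765555 − 1.8·4199643 = -7352657.550, which is > -7358068
2.03·765555 + 0.74·4199643 = 4661812.470, which is < 4707252
This sign pattern matches A.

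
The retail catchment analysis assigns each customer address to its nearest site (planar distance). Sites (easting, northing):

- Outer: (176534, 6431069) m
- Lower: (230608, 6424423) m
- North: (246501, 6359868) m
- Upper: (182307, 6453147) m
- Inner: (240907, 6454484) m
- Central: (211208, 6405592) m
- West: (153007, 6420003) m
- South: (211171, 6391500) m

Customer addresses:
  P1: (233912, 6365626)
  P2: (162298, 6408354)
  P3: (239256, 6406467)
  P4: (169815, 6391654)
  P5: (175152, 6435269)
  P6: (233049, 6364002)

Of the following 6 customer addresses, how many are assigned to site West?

P1 → North
P2 → West
P3 → Lower
P4 → West
P5 → Outer
P6 → North
2 of the 6 go to West.

2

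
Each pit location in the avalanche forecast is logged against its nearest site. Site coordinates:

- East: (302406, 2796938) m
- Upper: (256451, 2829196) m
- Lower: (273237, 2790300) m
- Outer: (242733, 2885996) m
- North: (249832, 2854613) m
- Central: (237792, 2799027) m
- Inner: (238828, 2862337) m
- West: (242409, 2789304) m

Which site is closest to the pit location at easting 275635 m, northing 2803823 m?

Squared distances to each site:
East: 764089666.000; Upper: 1011814985.000; Lower: 188621933.000; Outer: 7834943533.000; North: 3245418909.000; Central: 1455094265.000; Inner: 4778643445.000; West: 1314768437.000.
Minimum at Lower.

Lower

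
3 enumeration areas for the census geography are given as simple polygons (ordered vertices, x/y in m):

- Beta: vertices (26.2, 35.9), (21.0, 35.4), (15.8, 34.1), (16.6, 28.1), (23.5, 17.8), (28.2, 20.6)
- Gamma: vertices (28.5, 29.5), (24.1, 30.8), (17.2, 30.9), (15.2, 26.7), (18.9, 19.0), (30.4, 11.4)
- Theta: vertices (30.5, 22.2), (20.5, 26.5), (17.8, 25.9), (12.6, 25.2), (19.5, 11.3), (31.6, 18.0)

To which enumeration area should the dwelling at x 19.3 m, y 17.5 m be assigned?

Theta

Cast a ray rightward from (19.3, 17.5). For each polygon, the edges (by vertex number in listed order) whose endpoints lie on opposite sides of y = 17.5, where each meets that height, and whether that is right or left of the point:
Beta: no edge straddles that height → 0 crossings.
Gamma: 5–6 at x≈21.17 (right), 6–1 at x≈29.76 (right) → 2 crossings.
Theta: 4–5 at x≈16.42 (left), 5–6 at x≈30.70 (right) → 1 crossing.
Only Theta has an odd count, so the point is inside Theta.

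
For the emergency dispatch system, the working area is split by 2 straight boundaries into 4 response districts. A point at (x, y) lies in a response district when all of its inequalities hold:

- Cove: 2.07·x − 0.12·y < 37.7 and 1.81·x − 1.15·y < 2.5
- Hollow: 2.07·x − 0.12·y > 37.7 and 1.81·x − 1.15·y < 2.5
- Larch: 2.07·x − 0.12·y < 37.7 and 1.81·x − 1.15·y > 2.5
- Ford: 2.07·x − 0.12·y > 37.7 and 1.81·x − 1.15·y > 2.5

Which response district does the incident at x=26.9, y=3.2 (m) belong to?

Ford

2.07·26.9 − 0.12·3.2 = 55.299, which is > 37.7
1.81·26.9 − 1.15·3.2 = 45.009, which is > 2.5
This sign pattern matches Ford.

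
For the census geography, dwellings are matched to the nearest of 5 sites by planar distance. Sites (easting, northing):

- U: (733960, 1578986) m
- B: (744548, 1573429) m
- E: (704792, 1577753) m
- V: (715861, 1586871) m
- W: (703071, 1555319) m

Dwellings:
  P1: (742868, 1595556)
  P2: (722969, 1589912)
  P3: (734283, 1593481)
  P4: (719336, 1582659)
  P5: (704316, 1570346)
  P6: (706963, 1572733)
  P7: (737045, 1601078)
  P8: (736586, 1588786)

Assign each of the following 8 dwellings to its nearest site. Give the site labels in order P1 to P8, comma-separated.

U, V, U, V, E, E, U, U

P1 → U (d²=353917364.00)
P2 → V (d²=59771345.00)
P3 → U (d²=210209354.00)
P4 → V (d²=29816569.00)
P5 → E (d²=55090225.00)
P6 → E (d²=29913641.00)
P7 → U (d²=497573689.00)
P8 → U (d²=102935876.00)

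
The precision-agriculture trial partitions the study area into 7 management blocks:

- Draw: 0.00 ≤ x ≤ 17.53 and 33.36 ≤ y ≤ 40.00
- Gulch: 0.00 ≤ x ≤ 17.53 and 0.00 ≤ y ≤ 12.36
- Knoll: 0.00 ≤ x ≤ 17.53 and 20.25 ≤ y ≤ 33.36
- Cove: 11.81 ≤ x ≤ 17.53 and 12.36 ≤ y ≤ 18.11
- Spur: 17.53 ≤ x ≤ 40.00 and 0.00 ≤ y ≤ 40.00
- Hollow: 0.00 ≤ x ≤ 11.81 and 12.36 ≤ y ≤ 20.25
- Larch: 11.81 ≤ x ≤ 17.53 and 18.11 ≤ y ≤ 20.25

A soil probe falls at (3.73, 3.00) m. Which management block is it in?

Gulch

The point has x = 3.73 and y = 3.00.
Only Gulch satisfies 0.00 ≤ x ≤ 17.53 and 0.00 ≤ y ≤ 12.36.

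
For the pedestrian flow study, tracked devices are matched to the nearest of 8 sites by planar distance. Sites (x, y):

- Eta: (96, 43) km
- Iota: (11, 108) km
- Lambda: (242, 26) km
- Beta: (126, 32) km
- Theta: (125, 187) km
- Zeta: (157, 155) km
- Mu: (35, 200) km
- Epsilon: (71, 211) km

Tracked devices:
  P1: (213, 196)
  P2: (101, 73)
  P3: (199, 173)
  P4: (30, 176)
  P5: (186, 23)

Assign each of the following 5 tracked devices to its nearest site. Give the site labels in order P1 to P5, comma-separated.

P1 → Zeta (d²=4817.00)
P2 → Eta (d²=925.00)
P3 → Zeta (d²=2088.00)
P4 → Mu (d²=601.00)
P5 → Lambda (d²=3145.00)

Zeta, Eta, Zeta, Mu, Lambda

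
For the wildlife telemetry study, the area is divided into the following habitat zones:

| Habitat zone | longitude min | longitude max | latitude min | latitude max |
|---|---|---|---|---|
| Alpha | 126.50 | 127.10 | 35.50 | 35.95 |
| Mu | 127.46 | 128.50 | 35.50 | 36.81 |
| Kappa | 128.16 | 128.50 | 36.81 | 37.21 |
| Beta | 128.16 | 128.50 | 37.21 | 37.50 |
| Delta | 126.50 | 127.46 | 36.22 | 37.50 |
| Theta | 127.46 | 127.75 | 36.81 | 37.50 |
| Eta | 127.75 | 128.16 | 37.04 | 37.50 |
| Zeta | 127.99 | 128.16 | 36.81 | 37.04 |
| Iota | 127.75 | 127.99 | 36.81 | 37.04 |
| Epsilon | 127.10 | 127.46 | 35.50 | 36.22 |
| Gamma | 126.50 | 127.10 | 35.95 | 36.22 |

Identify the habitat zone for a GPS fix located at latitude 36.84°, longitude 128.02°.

The point has longitude = 128.02 and latitude = 36.84.
Only Zeta satisfies 127.99 ≤ longitude ≤ 128.16 and 36.81 ≤ latitude ≤ 37.04.

Zeta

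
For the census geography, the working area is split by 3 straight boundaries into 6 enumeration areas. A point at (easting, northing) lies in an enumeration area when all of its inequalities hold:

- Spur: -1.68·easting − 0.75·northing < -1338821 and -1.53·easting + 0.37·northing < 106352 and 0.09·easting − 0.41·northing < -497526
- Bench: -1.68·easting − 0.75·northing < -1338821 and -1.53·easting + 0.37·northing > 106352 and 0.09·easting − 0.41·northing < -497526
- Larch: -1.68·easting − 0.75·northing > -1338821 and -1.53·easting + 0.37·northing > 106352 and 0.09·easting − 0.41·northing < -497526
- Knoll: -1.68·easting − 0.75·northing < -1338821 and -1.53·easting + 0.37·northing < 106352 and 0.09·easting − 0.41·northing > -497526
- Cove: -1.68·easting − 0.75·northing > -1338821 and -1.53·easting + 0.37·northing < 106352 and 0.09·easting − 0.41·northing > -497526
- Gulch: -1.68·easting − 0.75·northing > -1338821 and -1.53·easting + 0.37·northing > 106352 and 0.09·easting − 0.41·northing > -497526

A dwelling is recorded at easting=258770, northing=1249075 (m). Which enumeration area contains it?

Knoll

-1.68·258770 − 0.75·1249075 = -1371539.850, which is < -1338821
-1.53·258770 + 0.37·1249075 = 66239.650, which is < 106352
0.09·258770 − 0.41·1249075 = -488831.450, which is > -497526
This sign pattern matches Knoll.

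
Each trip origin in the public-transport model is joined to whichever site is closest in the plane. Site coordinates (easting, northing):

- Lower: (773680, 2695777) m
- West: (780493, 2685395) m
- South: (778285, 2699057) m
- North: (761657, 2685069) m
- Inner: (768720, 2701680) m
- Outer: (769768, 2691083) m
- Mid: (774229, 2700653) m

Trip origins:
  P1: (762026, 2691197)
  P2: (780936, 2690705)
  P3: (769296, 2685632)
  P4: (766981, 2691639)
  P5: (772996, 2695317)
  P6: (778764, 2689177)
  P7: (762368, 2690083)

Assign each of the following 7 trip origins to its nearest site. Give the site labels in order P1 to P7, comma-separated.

P1 → North (d²=37688545.00)
P2 → West (d²=28392349.00)
P3 → Outer (d²=29936185.00)
P4 → Outer (d²=8076505.00)
P5 → Lower (d²=679456.00)
P6 → West (d²=17292965.00)
P7 → North (d²=25645717.00)

North, West, Outer, Outer, Lower, West, North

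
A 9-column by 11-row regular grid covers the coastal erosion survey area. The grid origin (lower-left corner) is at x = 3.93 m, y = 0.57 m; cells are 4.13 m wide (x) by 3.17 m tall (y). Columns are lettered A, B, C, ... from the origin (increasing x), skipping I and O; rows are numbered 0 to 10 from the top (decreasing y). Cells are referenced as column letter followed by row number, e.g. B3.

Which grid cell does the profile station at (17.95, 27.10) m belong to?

D2

Column index: ⌊(17.95 − 3.93) / 4.13⌋ = ⌊3.395⌋ = 3 → column D
Row offset from origin: ⌊(27.10 − 0.57) / 3.17⌋ = ⌊8.369⌋ = 8 → row 2 (counted from top)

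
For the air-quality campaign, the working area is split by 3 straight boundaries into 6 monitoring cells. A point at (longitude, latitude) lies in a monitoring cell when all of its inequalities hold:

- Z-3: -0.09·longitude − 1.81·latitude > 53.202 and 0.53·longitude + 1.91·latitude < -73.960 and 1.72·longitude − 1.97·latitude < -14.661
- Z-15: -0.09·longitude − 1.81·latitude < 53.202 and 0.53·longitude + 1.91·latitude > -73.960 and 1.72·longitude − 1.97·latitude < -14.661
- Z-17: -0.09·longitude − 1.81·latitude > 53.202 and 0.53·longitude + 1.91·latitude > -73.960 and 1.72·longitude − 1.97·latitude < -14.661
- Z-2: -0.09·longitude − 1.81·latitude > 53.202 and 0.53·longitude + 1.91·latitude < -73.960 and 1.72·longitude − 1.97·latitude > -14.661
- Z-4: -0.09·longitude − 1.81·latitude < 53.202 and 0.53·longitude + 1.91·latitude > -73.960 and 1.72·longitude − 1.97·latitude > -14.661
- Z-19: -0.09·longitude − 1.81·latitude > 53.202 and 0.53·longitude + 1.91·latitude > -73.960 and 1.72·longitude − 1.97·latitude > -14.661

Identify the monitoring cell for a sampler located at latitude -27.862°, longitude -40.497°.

-0.09·-40.497 − 1.81·-27.862 = 54.075, which is > 53.202
0.53·-40.497 + 1.91·-27.862 = -74.680, which is < -73.960
1.72·-40.497 − 1.97·-27.862 = -14.767, which is < -14.661
This sign pattern matches Z-3.

Z-3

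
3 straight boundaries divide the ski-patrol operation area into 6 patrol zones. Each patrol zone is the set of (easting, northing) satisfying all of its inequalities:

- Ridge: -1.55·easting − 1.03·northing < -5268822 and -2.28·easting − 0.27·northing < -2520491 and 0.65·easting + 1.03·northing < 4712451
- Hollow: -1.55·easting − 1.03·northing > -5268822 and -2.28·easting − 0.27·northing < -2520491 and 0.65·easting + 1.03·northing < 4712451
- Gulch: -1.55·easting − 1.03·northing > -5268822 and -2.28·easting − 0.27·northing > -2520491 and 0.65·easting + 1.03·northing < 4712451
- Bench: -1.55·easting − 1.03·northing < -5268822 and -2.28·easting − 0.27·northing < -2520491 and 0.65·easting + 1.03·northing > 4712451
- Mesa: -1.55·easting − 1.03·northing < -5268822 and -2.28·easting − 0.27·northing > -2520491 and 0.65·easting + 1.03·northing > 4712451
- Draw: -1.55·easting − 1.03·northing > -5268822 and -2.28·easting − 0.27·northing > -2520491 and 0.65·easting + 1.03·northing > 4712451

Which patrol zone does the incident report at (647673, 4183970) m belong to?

-1.55·647673 − 1.03·4183970 = -5313382.250, which is < -5268822
-2.28·647673 − 0.27·4183970 = -2606366.340, which is < -2520491
0.65·647673 + 1.03·4183970 = 4730476.550, which is > 4712451
This sign pattern matches Bench.

Bench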